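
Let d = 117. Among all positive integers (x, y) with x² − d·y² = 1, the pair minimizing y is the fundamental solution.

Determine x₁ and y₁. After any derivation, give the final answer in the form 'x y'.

[10; 1,4,2,4,1,20] for √117; ℓ=6 ⇒ convergent index 5
step 0: (10, 1)  from 10·(1,0) + (0,1)
…
step 2: (54, 5)  from 4·(11,1) + (10,1)
step 3: (119, 11)  from 2·(54,5) + (11,1)
step 4: (530, 49)  from 4·(119,11) + (54,5)
step 5: (649, 60)  from 1·(530,49) + (119,11)
(x₁, y₁) = (649, 60);  649² − 117·60² = 1 ✓

649 60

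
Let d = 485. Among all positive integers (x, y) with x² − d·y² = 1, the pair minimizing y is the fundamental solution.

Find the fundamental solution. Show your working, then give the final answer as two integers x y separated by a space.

969 44

√485 → a₀=22, period (44); ℓ=1 odd so k=1
i=0: a=22 ⇒ p=22, q=1
i=1: a=44 ⇒ p=969, q=44
(x₁, y₁) = (969, 44);  969² − 485·44² = 1 ✓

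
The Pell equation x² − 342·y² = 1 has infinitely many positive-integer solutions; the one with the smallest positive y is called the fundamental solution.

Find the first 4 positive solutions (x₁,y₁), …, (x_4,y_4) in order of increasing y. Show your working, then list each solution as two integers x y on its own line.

37 2
2737 148
202501 10950
14982337 810152

[18; 2,36] for √342; ℓ=2 ⇒ convergent index 1
step 0: (18, 1)  from 18·(1,0) + (0,1)
step 1: (37, 2)  from 2·(18,1) + (1,0)
fundamental: x₁=37, y₁=2  (since 1369 − 342·4 = 1)
(37+2√342)^2 = 2737 + 148√342
(37+2√342)^3 = 202501 + 10950√342
(37+2√342)^4 = 14982337 + 810152√342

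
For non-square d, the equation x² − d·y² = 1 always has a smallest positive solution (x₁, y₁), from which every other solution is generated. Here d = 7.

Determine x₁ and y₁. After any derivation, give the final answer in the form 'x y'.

√7 → a₀=2, period (1,1,1,4); ℓ=4 even so k=3
step 0: (2, 1)  from 2·(1,0) + (0,1)
step 1: (3, 1)  from 1·(2,1) + (1,0)
step 2: (5, 2)  from 1·(3,1) + (2,1)
step 3: (8, 3)  from 1·(5,2) + (3,1)
(x₁, y₁) = (8, 3);  8² − 7·3² = 1 ✓

8 3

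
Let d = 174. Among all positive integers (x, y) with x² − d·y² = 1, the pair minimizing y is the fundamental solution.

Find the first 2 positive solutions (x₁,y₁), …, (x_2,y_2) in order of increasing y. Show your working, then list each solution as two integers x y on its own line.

1451 110
4210801 319220

√174 → a₀=13, period (5,4,5,26); ℓ=4 even so k=3
i=0: a=13 ⇒ p=13, q=1
i=1: a=5 ⇒ p=66, q=5
i=2: a=4 ⇒ p=277, q=21
i=3: a=5 ⇒ p=1451, q=110
fundamental: x₁=1451, y₁=110  (since 2105401 − 174·12100 = 1)
n=2: (1451,110)∘(1451,110) = (1451·1451+174·110·110, 1451·110+110·1451) = (4210801,319220)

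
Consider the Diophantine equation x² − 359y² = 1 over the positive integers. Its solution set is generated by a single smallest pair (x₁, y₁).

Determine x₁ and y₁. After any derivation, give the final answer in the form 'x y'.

[18; 1,17,1,36] for √359; ℓ=4 ⇒ convergent index 3
k=0  a_k=18  p_k/q_k = 18/1
k=1  a_k=1  p_k/q_k = 19/1
k=2  a_k=17  p_k/q_k = 341/18
k=3  a_k=1  p_k/q_k = 360/19
(x₁, y₁) = (360, 19);  360² − 359·19² = 1 ✓

360 19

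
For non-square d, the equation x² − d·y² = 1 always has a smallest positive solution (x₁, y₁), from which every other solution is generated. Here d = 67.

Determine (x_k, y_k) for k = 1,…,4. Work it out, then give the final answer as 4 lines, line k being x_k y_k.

48842 5967
4771081927 582880428
466058366908226 56938091722785
45526445508292066657 5561940551265649512

[8; 5,2,1,1,7,1,1,2,5,16] for √67; ℓ=10 ⇒ convergent index 9
i=0: a=8 ⇒ p=8, q=1
i=1: a=5 ⇒ p=41, q=5
…
i=7: a=1 ⇒ p=3577, q=437
i=8: a=2 ⇒ p=9053, q=1106
i=9: a=5 ⇒ p=48842, q=5967
→ (48842, 5967).  Check: 48842²=2385540964, 67·5967²=2385540963, difference 1.
k=2:  x_2 = 48842·48842+67·5967·5967 = 4771081927,  y_2 = 48842·5967+5967·48842 = 582880428
k=3:  x_3 = 48842·4771081927+67·5967·582880428 = 466058366908226,  y_3 = 48842·582880428+5967·4771081927 = 56938091722785
k=4:  x_4 = 48842·466058366908226+67·5967·56938091722785 = 45526445508292066657,  y_4 = 48842·56938091722785+5967·466058366908226 = 5561940551265649512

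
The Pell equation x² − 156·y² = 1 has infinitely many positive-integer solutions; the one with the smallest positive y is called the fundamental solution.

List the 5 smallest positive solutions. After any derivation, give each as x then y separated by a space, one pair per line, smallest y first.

d=156: √d = [12; 2,24] (ℓ=2, even), read p_1/q_1
k=0  a_k=12  p_k/q_k = 12/1
k=1  a_k=2  p_k/q_k = 25/2
→ (25, 2).  Check: 25²=625, 156·2²=624, difference 1.
(25+2√156)^2 = 1249 + 100√156
(25+2√156)^3 = 62425 + 4998√156
(25+2√156)^4 = 3120001 + 249800√156
(25+2√156)^5 = 155937625 + 12485002√156

25 2
1249 100
62425 4998
3120001 249800
155937625 12485002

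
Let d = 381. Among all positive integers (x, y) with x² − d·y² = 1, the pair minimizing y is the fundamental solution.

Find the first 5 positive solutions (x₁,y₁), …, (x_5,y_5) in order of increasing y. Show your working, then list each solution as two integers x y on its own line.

1015 52
2060449 105560
4182710455 214286748
8490900163201 435001992880
17236523148587575 883053831259652

d=381: √d = [19; 1,1,12,1,1,38] (ℓ=6, even), read p_5/q_5
a_0=19:  p_0=19·1+0=19,  q_0=19·0+1=1
…
a_2=1:  p_2=1·20+19=39,  q_2=1·1+1=2
…
a_4=1:  p_4=1·488+39=527,  q_4=1·25+2=27
a_5=1:  p_5=1·527+488=1015,  q_5=1·27+25=52
(x₁, y₁) = (1015, 52);  1015² − 381·52² = 1 ✓
(1015+52√381)^2 = 2060449 + 105560√381
(1015+52√381)^3 = 4182710455 + 214286748√381
(1015+52√381)^4 = 8490900163201 + 435001992880√381
(1015+52√381)^5 = 17236523148587575 + 883053831259652√381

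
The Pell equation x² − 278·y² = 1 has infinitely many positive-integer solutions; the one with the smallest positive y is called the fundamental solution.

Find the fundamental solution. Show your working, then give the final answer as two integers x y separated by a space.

[16; 1,2,16,2,1,32] for √278; ℓ=6 ⇒ convergent index 5
a_0=16:  p_0=16·1+0=16,  q_0=16·0+1=1
a_1=1:  p_1=1·16+1=17,  q_1=1·1+0=1
a_2=2:  p_2=2·17+16=50,  q_2=2·1+1=3
a_3=16:  p_3=16·50+17=817,  q_3=16·3+1=49
a_4=2:  p_4=2·817+50=1684,  q_4=2·49+3=101
a_5=1:  p_5=1·1684+817=2501,  q_5=1·101+49=150
(x₁, y₁) = (2501, 150);  2501² − 278·150² = 1 ✓

2501 150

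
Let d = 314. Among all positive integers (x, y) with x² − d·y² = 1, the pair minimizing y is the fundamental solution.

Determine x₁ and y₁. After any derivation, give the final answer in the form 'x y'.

392499 22150

d=314: √d = [17; 1,2,1,1,2,1,34] (ℓ=7, odd), read p_13/q_13
k=0  a_k=17  p_k/q_k = 17/1
…
k=4  a_k=1  p_k/q_k = 124/7
k=5  a_k=2  p_k/q_k = 319/18
…
k=7  a_k=34  p_k/q_k = 15381/868
k=8  a_k=1  p_k/q_k = 15824/893
k=9  a_k=2  p_k/q_k = 47029/2654
…
k=11  a_k=1  p_k/q_k = 109882/6201
k=12  a_k=2  p_k/q_k = 282617/15949
k=13  a_k=1  p_k/q_k = 392499/22150
fundamental: x₁=392499, y₁=22150  (since 154055465001 − 314·490622500 = 1)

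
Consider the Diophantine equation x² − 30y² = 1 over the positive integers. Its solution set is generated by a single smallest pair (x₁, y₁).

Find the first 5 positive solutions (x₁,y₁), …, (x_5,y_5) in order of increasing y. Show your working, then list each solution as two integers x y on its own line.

[5; 2,10] for √30; ℓ=2 ⇒ convergent index 1
k=0  a_k=5  p_k/q_k = 5/1
k=1  a_k=2  p_k/q_k = 11/2
fundamental: x₁=11, y₁=2  (since 121 − 30·4 = 1)
(x_2, y_2) = (11·11 + 30·2·2, 11·2 + 2·11) = (241, 44)
(x_3, y_3) = (11·241 + 30·2·44, 11·44 + 2·241) = (5291, 966)
(x_4, y_4) = (11·5291 + 30·2·966, 11·966 + 2·5291) = (116161, 21208)
(x_5, y_5) = (11·116161 + 30·2·21208, 11·21208 + 2·116161) = (2550251, 465610)

11 2
241 44
5291 966
116161 21208
2550251 465610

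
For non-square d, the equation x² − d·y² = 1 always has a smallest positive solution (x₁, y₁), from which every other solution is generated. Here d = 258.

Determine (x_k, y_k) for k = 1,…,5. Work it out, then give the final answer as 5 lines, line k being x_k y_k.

√258 → a₀=16, period (16,32); ℓ=2 even so k=1
a_0=16:  p_0=16·1+0=16,  q_0=16·0+1=1
a_1=16:  p_1=16·16+1=257,  q_1=16·1+0=16
fundamental: x₁=257, y₁=16  (since 66049 − 258·256 = 1)
(257+16√258)^2 = 132097 + 8224√258
(257+16√258)^3 = 67897601 + 4227120√258
(257+16√258)^4 = 34899234817 + 2172731456√258
(257+16√258)^5 = 17938138798337 + 1116779741264√258

257 16
132097 8224
67897601 4227120
34899234817 2172731456
17938138798337 1116779741264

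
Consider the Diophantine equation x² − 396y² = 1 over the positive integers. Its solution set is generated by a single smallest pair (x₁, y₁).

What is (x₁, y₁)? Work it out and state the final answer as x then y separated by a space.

199 10

√396 = [19; 1,8,1,38, …], period ℓ=4 (even) → k=3
i=0: a=19 ⇒ p=19, q=1
…
i=2: a=8 ⇒ p=179, q=9
i=3: a=1 ⇒ p=199, q=10
fundamental: x₁=199, y₁=10  (since 39601 − 396·100 = 1)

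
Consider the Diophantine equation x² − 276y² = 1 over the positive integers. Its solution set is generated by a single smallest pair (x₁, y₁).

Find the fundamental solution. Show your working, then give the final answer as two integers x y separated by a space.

7775 468

[16; 1,1,1,1,2,2,2,1,1,1,1,32] for √276; ℓ=12 ⇒ convergent index 11
k=0  a_k=16  p_k/q_k = 16/1
…
k=2  a_k=1  p_k/q_k = 33/2
…
k=4  a_k=1  p_k/q_k = 83/5
…
k=6  a_k=2  p_k/q_k = 515/31
…
k=10  a_k=1  p_k/q_k = 4768/287
k=11  a_k=1  p_k/q_k = 7775/468
fundamental: x₁=7775, y₁=468  (since 60450625 − 276·219024 = 1)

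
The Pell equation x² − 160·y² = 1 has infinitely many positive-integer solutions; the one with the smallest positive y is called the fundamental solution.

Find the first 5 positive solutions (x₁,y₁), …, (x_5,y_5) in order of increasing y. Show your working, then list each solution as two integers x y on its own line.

[12; 1,1,1,5,1,1,1,24] for √160; ℓ=8 ⇒ convergent index 7
i=0: a=12 ⇒ p=12, q=1
i=1: a=1 ⇒ p=13, q=1
…
i=3: a=1 ⇒ p=38, q=3
i=4: a=5 ⇒ p=215, q=17
…
i=6: a=1 ⇒ p=468, q=37
i=7: a=1 ⇒ p=721, q=57
(x₁, y₁) = (721, 57);  721² − 160·57² = 1 ✓
n=2: (721,57)∘(721,57) = (721·721+160·57·57, 721·57+57·721) = (1039681,82194)
n=3: (1039681,82194)∘(721,57) = (721·1039681+160·57·82194, 721·82194+57·1039681) = (1499219281,118523691)
n=4: (1499219281,118523691)∘(721,57) = (721·1499219281+160·57·118523691, 721·118523691+57·1499219281) = (2161873163521,170911080228)
n=5: (2161873163521,170911080228)∘(721,57) = (721·2161873163521+160·57·170911080228, 721·170911080228+57·2161873163521) = (3117419602578001,246453659165085)

721 57
1039681 82194
1499219281 118523691
2161873163521 170911080228
3117419602578001 246453659165085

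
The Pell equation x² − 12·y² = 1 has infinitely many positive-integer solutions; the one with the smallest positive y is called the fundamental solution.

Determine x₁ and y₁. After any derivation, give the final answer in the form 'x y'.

[3; 2,6] for √12; ℓ=2 ⇒ convergent index 1
k=0  a_k=3  p_k/q_k = 3/1
k=1  a_k=2  p_k/q_k = 7/2
fundamental: x₁=7, y₁=2  (since 49 − 12·4 = 1)

7 2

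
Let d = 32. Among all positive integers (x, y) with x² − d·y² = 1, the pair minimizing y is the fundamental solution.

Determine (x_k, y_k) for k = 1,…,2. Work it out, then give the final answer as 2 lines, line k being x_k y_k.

[5; 1,1,1,10] for √32; ℓ=4 ⇒ convergent index 3
i=0: a=5 ⇒ p=5, q=1
…
i=2: a=1 ⇒ p=11, q=2
i=3: a=1 ⇒ p=17, q=3
fundamental: x₁=17, y₁=3  (since 289 − 32·9 = 1)
(x_2, y_2) = (17·17 + 32·3·3, 17·3 + 3·17) = (577, 102)

17 3
577 102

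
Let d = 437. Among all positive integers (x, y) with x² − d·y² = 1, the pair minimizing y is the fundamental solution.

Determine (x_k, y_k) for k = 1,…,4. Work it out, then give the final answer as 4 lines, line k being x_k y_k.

[20; 1,9,2,9,1,40] for √437; ℓ=6 ⇒ convergent index 5
k=0  a_k=20  p_k/q_k = 20/1
…
k=4  a_k=9  p_k/q_k = 4160/199
k=5  a_k=1  p_k/q_k = 4599/220
fundamental: x₁=4599, y₁=220  (since 21150801 − 437·48400 = 1)
(x_2, y_2) = (4599·4599 + 437·220·220, 4599·220 + 220·4599) = (42301601, 2023560)
(x_3, y_3) = (4599·42301601 + 437·220·2023560, 4599·2023560 + 220·42301601) = (389090121399, 18612704660)
(x_4, y_4) = (4599·389090121399 + 437·220·18612704660, 4599·18612704660 + 220·389090121399) = (3578850894326401, 171199655439120)

4599 220
42301601 2023560
389090121399 18612704660
3578850894326401 171199655439120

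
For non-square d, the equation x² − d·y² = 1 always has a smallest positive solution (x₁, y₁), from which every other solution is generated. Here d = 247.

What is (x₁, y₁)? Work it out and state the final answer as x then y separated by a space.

√247 = [15; 1,2,1,1,9,1,9,1,1,2,1,30, …], period ℓ=12 (even) → k=11
k=0  a_k=15  p_k/q_k = 15/1
k=1  a_k=1  p_k/q_k = 16/1
…
k=3  a_k=1  p_k/q_k = 63/4
…
k=7  a_k=9  p_k/q_k = 11520/733
…
k=9  a_k=1  p_k/q_k = 24203/1540
k=10  a_k=2  p_k/q_k = 61089/3887
k=11  a_k=1  p_k/q_k = 85292/5427
fundamental: x₁=85292, y₁=5427  (since 7274725264 − 247·29452329 = 1)

85292 5427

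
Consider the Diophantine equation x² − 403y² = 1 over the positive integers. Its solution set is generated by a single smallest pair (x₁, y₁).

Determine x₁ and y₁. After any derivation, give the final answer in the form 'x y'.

√403 → a₀=20, period (13,2,1,3,1,3,1,2,13,40); ℓ=10 even so k=9
a_0=20:  p_0=20·1+0=20,  q_0=20·0+1=1
a_1=13:  p_1=13·20+1=261,  q_1=13·1+0=13
a_2=2:  p_2=2·261+20=542,  q_2=2·13+1=27
a_3=1:  p_3=1·542+261=803,  q_3=1·27+13=40
…
a_5=1:  p_5=1·2951+803=3754,  q_5=1·147+40=187
…
a_7=1:  p_7=1·14213+3754=17967,  q_7=1·708+187=895
a_8=2:  p_8=2·17967+14213=50147,  q_8=2·895+708=2498
a_9=13:  p_9=13·50147+17967=669878,  q_9=13·2498+895=33369
→ (669878, 33369).  Check: 669878²=448736534884, 403·33369²=448736534883, difference 1.

669878 33369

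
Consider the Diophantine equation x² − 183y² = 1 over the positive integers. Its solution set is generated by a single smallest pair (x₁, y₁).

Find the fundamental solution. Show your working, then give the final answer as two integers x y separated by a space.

d=183: √d = [13; 1,1,8,1,1,26] (ℓ=6, even), read p_5/q_5
a_0=13:  p_0=13·1+0=13,  q_0=13·0+1=1
a_1=1:  p_1=1·13+1=14,  q_1=1·1+0=1
a_2=1:  p_2=1·14+13=27,  q_2=1·1+1=2
a_3=8:  p_3=8·27+14=230,  q_3=8·2+1=17
a_4=1:  p_4=1·230+27=257,  q_4=1·17+2=19
a_5=1:  p_5=1·257+230=487,  q_5=1·19+17=36
→ (487, 36).  Check: 487²=237169, 183·36²=237168, difference 1.

487 36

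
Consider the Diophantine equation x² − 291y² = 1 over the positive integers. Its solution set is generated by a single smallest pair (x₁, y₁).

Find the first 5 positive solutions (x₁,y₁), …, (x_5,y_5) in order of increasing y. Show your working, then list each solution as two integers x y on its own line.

290 17
168199 9860
97555130 5718783
56581807201 3316884280
32817350621450 1923787163617

√291 = [17; 17,34, …], period ℓ=2 (even) → k=1
k=0  a_k=17  p_k/q_k = 17/1
k=1  a_k=17  p_k/q_k = 290/17
→ (290, 17).  Check: 290²=84100, 291·17²=84099, difference 1.
n=2: (290,17)∘(290,17) = (290·290+291·17·17, 290·17+17·290) = (168199,9860)
n=3: (168199,9860)∘(290,17) = (290·168199+291·17·9860, 290·9860+17·168199) = (97555130,5718783)
n=4: (97555130,5718783)∘(290,17) = (290·97555130+291·17·5718783, 290·5718783+17·97555130) = (56581807201,3316884280)
n=5: (56581807201,3316884280)∘(290,17) = (290·56581807201+291·17·3316884280, 290·3316884280+17·56581807201) = (32817350621450,1923787163617)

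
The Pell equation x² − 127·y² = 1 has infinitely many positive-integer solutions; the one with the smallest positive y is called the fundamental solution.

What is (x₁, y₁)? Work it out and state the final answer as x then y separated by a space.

4730624 419775

√127 = [11; 3,1,2,2,7,11,7,2,2,1,3,22, …], period ℓ=12 (even) → k=11
a_0=11:  p_0=11·1+0=11,  q_0=11·0+1=1
a_1=3:  p_1=3·11+1=34,  q_1=3·1+0=3
…
a_3=2:  p_3=2·45+34=124,  q_3=2·4+3=11
…
a_6=11:  p_6=11·2175+293=24218,  q_6=11·193+26=2149
…
a_8=2:  p_8=2·171701+24218=367620,  q_8=2·15236+2149=32621
…
a_10=1:  p_10=1·906941+367620=1274561,  q_10=1·80478+32621=113099
a_11=3:  p_11=3·1274561+906941=4730624,  q_11=3·113099+80478=419775
→ (4730624, 419775).  Check: 4730624²=22378803429376, 127·419775²=22378803429375, difference 1.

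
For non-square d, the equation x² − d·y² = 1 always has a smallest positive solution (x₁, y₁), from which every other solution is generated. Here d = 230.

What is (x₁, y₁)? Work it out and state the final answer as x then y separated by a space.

d=230: √d = [15; 6,30] (ℓ=2, even), read p_1/q_1
a_0=15:  p_0=15·1+0=15,  q_0=15·0+1=1
a_1=6:  p_1=6·15+1=91,  q_1=6·1+0=6
→ (91, 6).  Check: 91²=8281, 230·6²=8280, difference 1.

91 6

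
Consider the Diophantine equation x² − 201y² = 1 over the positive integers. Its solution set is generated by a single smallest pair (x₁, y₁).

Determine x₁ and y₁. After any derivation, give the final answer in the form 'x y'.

√201 → a₀=14, period (5,1,1,1,2,…,1,5,28); ℓ=14 even so k=13
i=0: a=14 ⇒ p=14, q=1
…
i=2: a=1 ⇒ p=85, q=6
…
i=5: a=2 ⇒ p=638, q=45
…
i=8: a=1 ⇒ p=8549, q=603
…
i=10: a=1 ⇒ p=33317, q=2350
i=11: a=1 ⇒ p=58085, q=4097
i=12: a=1 ⇒ p=91402, q=6447
i=13: a=5 ⇒ p=515095, q=36332
(x₁, y₁) = (515095, 36332);  515095² − 201·36332² = 1 ✓

515095 36332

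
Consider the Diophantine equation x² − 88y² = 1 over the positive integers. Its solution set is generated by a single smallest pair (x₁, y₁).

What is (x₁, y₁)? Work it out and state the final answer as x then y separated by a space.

[9; 2,1,1,1,2,18] for √88; ℓ=6 ⇒ convergent index 5
a_0=9:  p_0=9·1+0=9,  q_0=9·0+1=1
a_1=2:  p_1=2·9+1=19,  q_1=2·1+0=2
a_2=1:  p_2=1·19+9=28,  q_2=1·2+1=3
a_3=1:  p_3=1·28+19=47,  q_3=1·3+2=5
a_4=1:  p_4=1·47+28=75,  q_4=1·5+3=8
a_5=2:  p_5=2·75+47=197,  q_5=2·8+5=21
(x₁, y₁) = (197, 21);  197² − 88·21² = 1 ✓

197 21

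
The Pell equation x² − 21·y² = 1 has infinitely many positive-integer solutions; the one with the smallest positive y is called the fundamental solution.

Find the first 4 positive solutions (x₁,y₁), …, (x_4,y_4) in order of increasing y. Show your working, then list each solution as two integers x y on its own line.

55 12
6049 1320
665335 145188
73180801 15969360

√21 → a₀=4, period (1,1,2,1,1,8); ℓ=6 even so k=5
a_0=4:  p_0=4·1+0=4,  q_0=4·0+1=1
a_1=1:  p_1=1·4+1=5,  q_1=1·1+0=1
a_2=1:  p_2=1·5+4=9,  q_2=1·1+1=2
…
a_4=1:  p_4=1·23+9=32,  q_4=1·5+2=7
a_5=1:  p_5=1·32+23=55,  q_5=1·7+5=12
fundamental: x₁=55, y₁=12  (since 3025 − 21·144 = 1)
k=2:  x_2 = 55·55+21·12·12 = 6049,  y_2 = 55·12+12·55 = 1320
k=3:  x_3 = 55·6049+21·12·1320 = 665335,  y_3 = 55·1320+12·6049 = 145188
k=4:  x_4 = 55·665335+21·12·145188 = 73180801,  y_4 = 55·145188+12·665335 = 15969360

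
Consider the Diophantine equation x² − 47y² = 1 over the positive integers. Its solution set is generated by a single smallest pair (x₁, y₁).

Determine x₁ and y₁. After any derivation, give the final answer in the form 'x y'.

√47 = [6; 1,5,1,12, …], period ℓ=4 (even) → k=3
k=0  a_k=6  p_k/q_k = 6/1
k=1  a_k=1  p_k/q_k = 7/1
k=2  a_k=5  p_k/q_k = 41/6
k=3  a_k=1  p_k/q_k = 48/7
(x₁, y₁) = (48, 7);  48² − 47·7² = 1 ✓

48 7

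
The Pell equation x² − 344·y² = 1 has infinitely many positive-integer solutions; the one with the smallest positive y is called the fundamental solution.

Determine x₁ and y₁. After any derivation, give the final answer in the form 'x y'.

d=344: √d = [18; 1,1,4,1,3,1,4,1,1,36] (ℓ=10, even), read p_9/q_9
step 0: (18, 1)  from 18·(1,0) + (0,1)
step 1: (19, 1)  from 1·(18,1) + (1,0)
…
step 5: (779, 42)  from 3·(204,11) + (167,9)
…
step 7: (4711, 254)  from 4·(983,53) + (779,42)
step 8: (5694, 307)  from 1·(4711,254) + (983,53)
step 9: (10405, 561)  from 1·(5694,307) + (4711,254)
(x₁, y₁) = (10405, 561);  10405² − 344·561² = 1 ✓

10405 561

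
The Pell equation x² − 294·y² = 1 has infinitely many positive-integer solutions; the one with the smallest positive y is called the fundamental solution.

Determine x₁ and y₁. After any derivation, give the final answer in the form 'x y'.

√294 = [17; 6,1,4,1,6,34, …], period ℓ=6 (even) → k=5
k=0  a_k=17  p_k/q_k = 17/1
k=1  a_k=6  p_k/q_k = 103/6
k=2  a_k=1  p_k/q_k = 120/7
…
k=4  a_k=1  p_k/q_k = 703/41
k=5  a_k=6  p_k/q_k = 4801/280
→ (4801, 280).  Check: 4801²=23049601, 294·280²=23049600, difference 1.

4801 280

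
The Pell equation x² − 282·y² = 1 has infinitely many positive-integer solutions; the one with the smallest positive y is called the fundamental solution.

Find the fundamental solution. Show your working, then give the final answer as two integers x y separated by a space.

d=282: √d = [16; 1,3,1,4,1,3,1,32] (ℓ=8, even), read p_7/q_7
a_0=16:  p_0=16·1+0=16,  q_0=16·0+1=1
…
a_3=1:  p_3=1·67+17=84,  q_3=1·4+1=5
…
a_5=1:  p_5=1·403+84=487,  q_5=1·24+5=29
a_6=3:  p_6=3·487+403=1864,  q_6=3·29+24=111
a_7=1:  p_7=1·1864+487=2351,  q_7=1·111+29=140
→ (2351, 140).  Check: 2351²=5527201, 282·140²=5527200, difference 1.

2351 140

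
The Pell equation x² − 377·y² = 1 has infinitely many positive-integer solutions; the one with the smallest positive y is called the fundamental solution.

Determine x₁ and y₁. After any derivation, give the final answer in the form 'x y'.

233 12

√377 = [19; 2,2,2,38, …], period ℓ=4 (even) → k=3
i=0: a=19 ⇒ p=19, q=1
…
i=2: a=2 ⇒ p=97, q=5
i=3: a=2 ⇒ p=233, q=12
→ (233, 12).  Check: 233²=54289, 377·12²=54288, difference 1.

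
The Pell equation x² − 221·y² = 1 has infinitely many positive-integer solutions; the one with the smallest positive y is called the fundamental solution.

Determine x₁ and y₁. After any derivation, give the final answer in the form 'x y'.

1665 112

[14; 1,6,2,6,1,28] for √221; ℓ=6 ⇒ convergent index 5
k=0  a_k=14  p_k/q_k = 14/1
…
k=2  a_k=6  p_k/q_k = 104/7
k=3  a_k=2  p_k/q_k = 223/15
k=4  a_k=6  p_k/q_k = 1442/97
k=5  a_k=1  p_k/q_k = 1665/112
fundamental: x₁=1665, y₁=112  (since 2772225 − 221·12544 = 1)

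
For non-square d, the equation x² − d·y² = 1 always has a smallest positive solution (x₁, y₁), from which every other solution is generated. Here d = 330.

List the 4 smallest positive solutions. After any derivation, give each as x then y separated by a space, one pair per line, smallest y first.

√330 → a₀=18, period (6,36); ℓ=2 even so k=1
k=0  a_k=18  p_k/q_k = 18/1
k=1  a_k=6  p_k/q_k = 109/6
fundamental: x₁=109, y₁=6  (since 11881 − 330·36 = 1)
(109+6√330)^2 = 23761 + 1308√330
(109+6√330)^3 = 5179789 + 285138√330
(109+6√330)^4 = 1129170241 + 62158776√330

109 6
23761 1308
5179789 285138
1129170241 62158776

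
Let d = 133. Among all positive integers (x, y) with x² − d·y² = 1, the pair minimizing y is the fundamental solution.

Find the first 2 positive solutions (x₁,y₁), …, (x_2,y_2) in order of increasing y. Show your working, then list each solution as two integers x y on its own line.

2588599 224460
13401689565601 1162073863080

√133 → a₀=11, period (1,1,7,5,1,…,1,1,22); ℓ=16 even so k=15
k=0  a_k=11  p_k/q_k = 11/1
…
k=8  a_k=2  p_k/q_k = 7969/691
…
k=11  a_k=1  p_k/q_k = 29927/2595
…
k=13  a_k=7  p_k/q_k = 1210008/104921
k=14  a_k=1  p_k/q_k = 1378591/119539
k=15  a_k=1  p_k/q_k = 2588599/224460
fundamental: x₁=2588599, y₁=224460  (since 6700844782801 − 133·50382291600 = 1)
(x_2, y_2) = (2588599·2588599 + 133·224460·224460, 2588599·224460 + 224460·2588599) = (13401689565601, 1162073863080)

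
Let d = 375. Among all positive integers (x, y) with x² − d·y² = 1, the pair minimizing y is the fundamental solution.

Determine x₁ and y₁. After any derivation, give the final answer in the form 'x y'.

15124 781

√375 = [19; 2,1,2,1,5,1,2,1,2,38, …], period ℓ=10 (even) → k=9
step 0: (19, 1)  from 19·(1,0) + (0,1)
…
step 3: (155, 8)  from 2·(58,3) + (39,2)
…
step 6: (1433, 74)  from 1·(1220,63) + (213,11)
…
step 8: (5519, 285)  from 1·(4086,211) + (1433,74)
step 9: (15124, 781)  from 2·(5519,285) + (4086,211)
→ (15124, 781).  Check: 15124²=228735376, 375·781²=228735375, difference 1.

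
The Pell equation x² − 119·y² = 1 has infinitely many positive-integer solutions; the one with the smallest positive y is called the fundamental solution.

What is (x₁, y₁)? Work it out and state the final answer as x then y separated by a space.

120 11

√119 → a₀=10, period (1,9,1,20); ℓ=4 even so k=3
k=0  a_k=10  p_k/q_k = 10/1
…
k=2  a_k=9  p_k/q_k = 109/10
k=3  a_k=1  p_k/q_k = 120/11
→ (120, 11).  Check: 120²=14400, 119·11²=14399, difference 1.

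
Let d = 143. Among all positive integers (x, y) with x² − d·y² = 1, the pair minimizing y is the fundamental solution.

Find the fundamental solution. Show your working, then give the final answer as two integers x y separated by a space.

12 1

√143 = [11; 1,22, …], period ℓ=2 (even) → k=1
k=0  a_k=11  p_k/q_k = 11/1
k=1  a_k=1  p_k/q_k = 12/1
fundamental: x₁=12, y₁=1  (since 144 − 143·1 = 1)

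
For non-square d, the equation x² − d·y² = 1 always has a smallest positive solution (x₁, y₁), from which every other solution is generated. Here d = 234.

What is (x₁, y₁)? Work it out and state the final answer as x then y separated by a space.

√234 = [15; 3,2,1,2,1,2,3,30, …], period ℓ=8 (even) → k=7
k=0  a_k=15  p_k/q_k = 15/1
…
k=3  a_k=1  p_k/q_k = 153/10
…
k=5  a_k=1  p_k/q_k = 566/37
k=6  a_k=2  p_k/q_k = 1545/101
k=7  a_k=3  p_k/q_k = 5201/340
(x₁, y₁) = (5201, 340);  5201² − 234·340² = 1 ✓

5201 340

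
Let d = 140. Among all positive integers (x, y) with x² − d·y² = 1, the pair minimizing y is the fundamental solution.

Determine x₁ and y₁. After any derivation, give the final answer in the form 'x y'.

71 6

√140 → a₀=11, period (1,4,1,22); ℓ=4 even so k=3
a_0=11:  p_0=11·1+0=11,  q_0=11·0+1=1
…
a_2=4:  p_2=4·12+11=59,  q_2=4·1+1=5
a_3=1:  p_3=1·59+12=71,  q_3=1·5+1=6
→ (71, 6).  Check: 71²=5041, 140·6²=5040, difference 1.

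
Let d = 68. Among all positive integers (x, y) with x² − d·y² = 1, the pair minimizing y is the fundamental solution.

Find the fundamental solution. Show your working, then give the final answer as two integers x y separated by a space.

√68 = [8; 4,16, …], period ℓ=2 (even) → k=1
step 0: (8, 1)  from 8·(1,0) + (0,1)
step 1: (33, 4)  from 4·(8,1) + (1,0)
(x₁, y₁) = (33, 4);  33² − 68·4² = 1 ✓

33 4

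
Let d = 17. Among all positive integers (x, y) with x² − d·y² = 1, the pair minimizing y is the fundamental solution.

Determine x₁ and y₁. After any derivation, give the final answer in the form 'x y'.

d=17: √d = [4; 8] (ℓ=1, odd), read p_1/q_1
step 0: (4, 1)  from 4·(1,0) + (0,1)
step 1: (33, 8)  from 8·(4,1) + (1,0)
→ (33, 8).  Check: 33²=1089, 17·8²=1088, difference 1.

33 8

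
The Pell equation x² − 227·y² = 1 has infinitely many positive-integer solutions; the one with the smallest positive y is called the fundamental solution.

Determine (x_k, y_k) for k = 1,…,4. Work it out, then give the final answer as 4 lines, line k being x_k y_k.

√227 = [15; 15,30, …], period ℓ=2 (even) → k=1
step 0: (15, 1)  from 15·(1,0) + (0,1)
step 1: (226, 15)  from 15·(15,1) + (1,0)
(x₁, y₁) = (226, 15);  226² − 227·15² = 1 ✓
(226+15√227)^2 = 102151 + 6780√227
(226+15√227)^3 = 46172026 + 3064545√227
(226+15√227)^4 = 20869653601 + 1385167560√227

226 15
102151 6780
46172026 3064545
20869653601 1385167560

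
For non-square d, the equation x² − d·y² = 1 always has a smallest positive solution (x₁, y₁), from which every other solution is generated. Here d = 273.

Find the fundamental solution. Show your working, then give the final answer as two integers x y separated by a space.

727 44

√273 = [16; 1,1,10,1,1,32, …], period ℓ=6 (even) → k=5
step 0: (16, 1)  from 16·(1,0) + (0,1)
…
step 2: (33, 2)  from 1·(17,1) + (16,1)
…
step 4: (380, 23)  from 1·(347,21) + (33,2)
step 5: (727, 44)  from 1·(380,23) + (347,21)
→ (727, 44).  Check: 727²=528529, 273·44²=528528, difference 1.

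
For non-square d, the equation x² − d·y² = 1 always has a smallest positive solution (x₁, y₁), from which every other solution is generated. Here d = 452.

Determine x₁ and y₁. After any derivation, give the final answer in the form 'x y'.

1204353 56648

[21; 3,1,5,3,10,3,5,1,3,42] for √452; ℓ=10 ⇒ convergent index 9
k=0  a_k=21  p_k/q_k = 21/1
k=1  a_k=3  p_k/q_k = 64/3
…
k=3  a_k=5  p_k/q_k = 489/23
…
k=8  a_k=1  p_k/q_k = 313483/14745
k=9  a_k=3  p_k/q_k = 1204353/56648
→ (1204353, 56648).  Check: 1204353²=1450466148609, 452·56648²=1450466148608, difference 1.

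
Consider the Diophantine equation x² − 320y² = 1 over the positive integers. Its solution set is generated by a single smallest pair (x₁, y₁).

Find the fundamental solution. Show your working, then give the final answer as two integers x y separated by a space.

[17; 1,7,1,34] for √320; ℓ=4 ⇒ convergent index 3
k=0  a_k=17  p_k/q_k = 17/1
…
k=2  a_k=7  p_k/q_k = 143/8
k=3  a_k=1  p_k/q_k = 161/9
→ (161, 9).  Check: 161²=25921, 320·9²=25920, difference 1.

161 9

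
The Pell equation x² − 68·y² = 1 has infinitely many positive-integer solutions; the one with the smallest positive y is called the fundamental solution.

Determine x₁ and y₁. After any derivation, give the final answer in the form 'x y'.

√68 → a₀=8, period (4,16); ℓ=2 even so k=1
step 0: (8, 1)  from 8·(1,0) + (0,1)
step 1: (33, 4)  from 4·(8,1) + (1,0)
(x₁, y₁) = (33, 4);  33² − 68·4² = 1 ✓

33 4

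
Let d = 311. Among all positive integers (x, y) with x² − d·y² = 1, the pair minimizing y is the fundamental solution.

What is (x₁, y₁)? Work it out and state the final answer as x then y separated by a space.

16883880 957397

√311 = [17; 1,1,1,2,1,…,1,1,34, …], period ℓ=16 (even) → k=15
a_0=17:  p_0=17·1+0=17,  q_0=17·0+1=1
a_1=1:  p_1=1·17+1=18,  q_1=1·1+0=1
…
a_8=17:  p_8=17·4109+1305=71158,  q_8=17·233+74=4035
…
a_10=6:  p_10=6·217583+71158=1376656,  q_10=6·12338+4035=78063
…
a_12=2:  p_12=2·1594239+1376656=4565134,  q_12=2·90401+78063=258865
a_13=1:  p_13=1·4565134+1594239=6159373,  q_13=1·258865+90401=349266
a_14=1:  p_14=1·6159373+4565134=10724507,  q_14=1·349266+258865=608131
a_15=1:  p_15=1·10724507+6159373=16883880,  q_15=1·608131+349266=957397
fundamental: x₁=16883880, y₁=957397  (since 285065403854400 − 311·916609015609 = 1)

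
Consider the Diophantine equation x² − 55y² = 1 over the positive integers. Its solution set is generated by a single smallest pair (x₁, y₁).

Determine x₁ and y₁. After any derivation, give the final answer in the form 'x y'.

89 12

[7; 2,2,2,14] for √55; ℓ=4 ⇒ convergent index 3
i=0: a=7 ⇒ p=7, q=1
…
i=2: a=2 ⇒ p=37, q=5
i=3: a=2 ⇒ p=89, q=12
fundamental: x₁=89, y₁=12  (since 7921 − 55·144 = 1)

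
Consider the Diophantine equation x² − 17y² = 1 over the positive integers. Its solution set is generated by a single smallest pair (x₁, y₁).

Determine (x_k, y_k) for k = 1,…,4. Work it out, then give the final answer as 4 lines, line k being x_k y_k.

33 8
2177 528
143649 34840
9478657 2298912

√17 = [4; 8, …], period ℓ=1 (odd) → k=1
a_0=4:  p_0=4·1+0=4,  q_0=4·0+1=1
a_1=8:  p_1=8·4+1=33,  q_1=8·1+0=8
fundamental: x₁=33, y₁=8  (since 1089 − 17·64 = 1)
n=2: (33,8)∘(33,8) = (33·33+17·8·8, 33·8+8·33) = (2177,528)
n=3: (2177,528)∘(33,8) = (33·2177+17·8·528, 33·528+8·2177) = (143649,34840)
n=4: (143649,34840)∘(33,8) = (33·143649+17·8·34840, 33·34840+8·143649) = (9478657,2298912)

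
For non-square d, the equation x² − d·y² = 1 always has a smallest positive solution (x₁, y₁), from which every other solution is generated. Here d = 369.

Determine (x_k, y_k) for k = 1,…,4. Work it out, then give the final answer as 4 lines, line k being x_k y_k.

[19; 4,1,3,2,7,4,7,2,3,1,4,38] for √369; ℓ=12 ⇒ convergent index 11
k=0  a_k=19  p_k/q_k = 19/1
…
k=9  a_k=3  p_k/q_k = 1364557/71036
k=10  a_k=1  p_k/q_k = 1758061/91521
k=11  a_k=4  p_k/q_k = 8396801/437120
fundamental: x₁=8396801, y₁=437120  (since 70506267033601 − 369·191073894400 = 1)
k=2:  x_2 = 8396801·8396801+369·437120·437120 = 141012534067201,  y_2 = 8396801·437120+437120·8396801 = 7340819306240
k=3:  x_3 = 8396801·141012534067201+369·437120·7340819306240 = 2368108374136006451201,  y_3 = 8396801·7340819306240+437120·141012534067201 = 123278797782910239360
k=4:  x_4 = 8396801·2368108374136006451201+369·437120·123278797782910239360 = 39769069528107045198367948801,  y_4 = 8396801·123278797782910239360+437120·2368108374136006451201 = 2070295065004669620717268480

8396801 437120
141012534067201 7340819306240
2368108374136006451201 123278797782910239360
39769069528107045198367948801 2070295065004669620717268480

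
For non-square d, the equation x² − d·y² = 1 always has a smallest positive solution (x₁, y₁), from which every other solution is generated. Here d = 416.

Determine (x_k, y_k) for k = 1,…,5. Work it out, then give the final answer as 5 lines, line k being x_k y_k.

5201 255
54100801 2652510
562756526801 27591408765
5853793337683201 287005831321020
60891157735824130001 2985434629809841275

d=416: √d = [20; 2,1,1,9,1,1,2,40] (ℓ=8, even), read p_7/q_7
step 0: (20, 1)  from 20·(1,0) + (0,1)
step 1: (41, 2)  from 2·(20,1) + (1,0)
step 2: (61, 3)  from 1·(41,2) + (20,1)
step 3: (102, 5)  from 1·(61,3) + (41,2)
step 4: (979, 48)  from 9·(102,5) + (61,3)
step 5: (1081, 53)  from 1·(979,48) + (102,5)
step 6: (2060, 101)  from 1·(1081,53) + (979,48)
step 7: (5201, 255)  from 2·(2060,101) + (1081,53)
fundamental: x₁=5201, y₁=255  (since 27050401 − 416·65025 = 1)
n=2: (5201,255)∘(5201,255) = (5201·5201+416·255·255, 5201·255+255·5201) = (54100801,2652510)
n=3: (54100801,2652510)∘(5201,255) = (5201·54100801+416·255·2652510, 5201·2652510+255·54100801) = (562756526801,27591408765)
n=4: (562756526801,27591408765)∘(5201,255) = (5201·562756526801+416·255·27591408765, 5201·27591408765+255·562756526801) = (5853793337683201,287005831321020)
n=5: (5853793337683201,287005831321020)∘(5201,255) = (5201·5853793337683201+416·255·287005831321020, 5201·287005831321020+255·5853793337683201) = (60891157735824130001,2985434629809841275)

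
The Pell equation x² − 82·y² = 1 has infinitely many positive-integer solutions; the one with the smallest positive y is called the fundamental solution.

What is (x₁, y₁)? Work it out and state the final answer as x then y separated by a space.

√82 = [9; 18, …], period ℓ=1 (odd) → k=1
k=0  a_k=9  p_k/q_k = 9/1
k=1  a_k=18  p_k/q_k = 163/18
→ (163, 18).  Check: 163²=26569, 82·18²=26568, difference 1.

163 18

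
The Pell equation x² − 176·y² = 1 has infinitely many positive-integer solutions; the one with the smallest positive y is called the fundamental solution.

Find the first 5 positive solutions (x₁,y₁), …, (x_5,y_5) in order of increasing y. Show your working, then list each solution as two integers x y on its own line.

199 15
79201 5970
31521799 2376045
12545596801 945659940
4993116004999 376370280075

[13; 3,1,3,26] for √176; ℓ=4 ⇒ convergent index 3
a_0=13:  p_0=13·1+0=13,  q_0=13·0+1=1
…
a_2=1:  p_2=1·40+13=53,  q_2=1·3+1=4
a_3=3:  p_3=3·53+40=199,  q_3=3·4+3=15
fundamental: x₁=199, y₁=15  (since 39601 − 176·225 = 1)
k=2:  x_2 = 199·199+176·15·15 = 79201,  y_2 = 199·15+15·199 = 5970
k=3:  x_3 = 199·79201+176·15·5970 = 31521799,  y_3 = 199·5970+15·79201 = 2376045
k=4:  x_4 = 199·31521799+176·15·2376045 = 12545596801,  y_4 = 199·2376045+15·31521799 = 945659940
k=5:  x_5 = 199·12545596801+176·15·945659940 = 4993116004999,  y_5 = 199·945659940+15·12545596801 = 376370280075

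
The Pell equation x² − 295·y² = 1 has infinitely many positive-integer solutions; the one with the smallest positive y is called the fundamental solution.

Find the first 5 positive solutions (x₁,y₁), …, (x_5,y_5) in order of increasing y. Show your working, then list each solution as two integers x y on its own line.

d=295: √d = [17; 5,1,2,3,2,6,2,3,2,1,5,34] (ℓ=12, even), read p_11/q_11
step 0: (17, 1)  from 17·(1,0) + (0,1)
step 1: (86, 5)  from 5·(17,1) + (1,0)
step 2: (103, 6)  from 1·(86,5) + (17,1)
step 3: (292, 17)  from 2·(103,6) + (86,5)
…
step 6: (14479, 843)  from 6·(2250,131) + (979,57)
step 7: (31208, 1817)  from 2·(14479,843) + (2250,131)
…
step 9: (247414, 14405)  from 2·(108103,6294) + (31208,1817)
step 10: (355517, 20699)  from 1·(247414,14405) + (108103,6294)
step 11: (2024999, 117900)  from 5·(355517,20699) + (247414,14405)
→ (2024999, 117900).  Check: 2024999²=4100620950001, 295·117900²=4100620950000, difference 1.
(2024999+117900√295)^2 = 8201241900001 + 477494764200√295
(2024999+117900√295)^3 = 33215013292518224999 + 1933852840020353700√295
(2024999+117900√295)^4 = 134520737404664024967600001 + 7832100134376274949528400√295
(2024999+117900√295)^5 = 544808717447381276777437550624999 + 31719989880021710940200100589500√295

2024999 117900
8201241900001 477494764200
33215013292518224999 1933852840020353700
134520737404664024967600001 7832100134376274949528400
544808717447381276777437550624999 31719989880021710940200100589500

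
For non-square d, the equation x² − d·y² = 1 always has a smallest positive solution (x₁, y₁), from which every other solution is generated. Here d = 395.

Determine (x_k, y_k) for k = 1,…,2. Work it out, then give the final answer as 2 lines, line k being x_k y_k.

159 8
50561 2544

√395 → a₀=19, period (1,6,1,38); ℓ=4 even so k=3
i=0: a=19 ⇒ p=19, q=1
…
i=2: a=6 ⇒ p=139, q=7
i=3: a=1 ⇒ p=159, q=8
→ (159, 8).  Check: 159²=25281, 395·8²=25280, difference 1.
(159+8√395)^2 = 50561 + 2544√395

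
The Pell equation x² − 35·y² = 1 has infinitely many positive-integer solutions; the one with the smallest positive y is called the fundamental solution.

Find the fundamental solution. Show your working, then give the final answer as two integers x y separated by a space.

6 1

d=35: √d = [5; 1,10] (ℓ=2, even), read p_1/q_1
k=0  a_k=5  p_k/q_k = 5/1
k=1  a_k=1  p_k/q_k = 6/1
→ (6, 1).  Check: 6²=36, 35·1²=35, difference 1.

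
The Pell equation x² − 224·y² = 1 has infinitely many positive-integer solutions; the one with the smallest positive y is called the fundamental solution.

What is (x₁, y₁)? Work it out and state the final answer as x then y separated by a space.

15 1

d=224: √d = [14; 1,28] (ℓ=2, even), read p_1/q_1
a_0=14:  p_0=14·1+0=14,  q_0=14·0+1=1
a_1=1:  p_1=1·14+1=15,  q_1=1·1+0=1
(x₁, y₁) = (15, 1);  15² − 224·1² = 1 ✓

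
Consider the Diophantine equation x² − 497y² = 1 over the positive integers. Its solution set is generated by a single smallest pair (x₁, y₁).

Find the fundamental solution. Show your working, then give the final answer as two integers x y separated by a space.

1201887 53912

√497 = [22; 3,2,2,5,6,5,2,2,3,44, …], period ℓ=10 (even) → k=9
k=0  a_k=22  p_k/q_k = 22/1
k=1  a_k=3  p_k/q_k = 67/3
…
k=3  a_k=2  p_k/q_k = 379/17
…
k=5  a_k=6  p_k/q_k = 12685/569
k=6  a_k=5  p_k/q_k = 65476/2937
k=7  a_k=2  p_k/q_k = 143637/6443
k=8  a_k=2  p_k/q_k = 352750/15823
k=9  a_k=3  p_k/q_k = 1201887/53912
fundamental: x₁=1201887, y₁=53912  (since 1444532360769 − 497·2906503744 = 1)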